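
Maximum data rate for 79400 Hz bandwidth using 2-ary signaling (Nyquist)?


Rate = 2 * B * log2(M) = 2 * 79400 * 1.0 = 158800.0

158800.0 bps


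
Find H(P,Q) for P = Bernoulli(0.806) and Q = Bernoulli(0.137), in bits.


H(P,Q) = -p*log2(q) - (1-p)*log2(1-q). -0.806*log2(0.137) = 2.311408; -0.194*log2(0.863) = 0.041238. H(P,Q) = 2.311408 + 0.041238 = 2.3526

2.3526 bits


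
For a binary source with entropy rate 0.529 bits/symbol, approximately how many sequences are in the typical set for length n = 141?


log2|A_typical| = nH = 141 * 0.529 = 74.589, so |A_typical| ~ 2^74.589 = 2.841e+22

2.841e+22


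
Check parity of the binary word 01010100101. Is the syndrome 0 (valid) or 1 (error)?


Syndrome = XOR of all bits = 0 XOR 1 XOR 0 XOR 1 XOR 0 XOR 1 XOR 0 XOR 0 XOR 1 XOR 0 XOR 1 = 1

1


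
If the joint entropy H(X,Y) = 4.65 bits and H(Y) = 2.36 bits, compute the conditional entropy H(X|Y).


H(X|Y) = H(X,Y) - H(Y) = 4.65 - 2.36 = 2.29

2.29 bits


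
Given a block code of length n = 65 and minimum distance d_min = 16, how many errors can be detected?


Detection capability = d_min - 1 = 16 - 1 = 15

15 errors


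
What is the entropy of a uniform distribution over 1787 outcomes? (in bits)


H = log2(n) = log2(1787) = 10.8033

10.8033 bits


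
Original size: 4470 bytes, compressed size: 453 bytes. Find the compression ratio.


Ratio = original / compressed = 4470 / 453 = 9.8675

9.8675


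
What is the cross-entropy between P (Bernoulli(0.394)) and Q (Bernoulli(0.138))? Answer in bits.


H(P,Q) = -p*log2(q) - (1-p)*log2(1-q). -0.394*log2(0.138) = 1.125760; -0.606*log2(0.862) = 0.129830. H(P,Q) = 1.125760 + 0.129830 = 1.2556

1.2556 bits


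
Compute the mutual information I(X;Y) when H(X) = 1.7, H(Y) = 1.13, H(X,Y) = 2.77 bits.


I(X;Y) = H(X) + H(Y) - H(X,Y) = 1.7 + 1.13 - 2.77 = 0.06

0.06 bits


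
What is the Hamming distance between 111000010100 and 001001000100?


Count differing positions: ^ ^ . . . ^ . ^ . . . . = 4 differences

4


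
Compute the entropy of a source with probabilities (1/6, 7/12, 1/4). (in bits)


H = -sum(p_i * log2(p_i)). Terms: -(1/6)*log2(1/6) = 0.430827; -(7/12)*log2(7/12) = 0.453604; -(1/4)*log2(1/4) = 0.500000. H = 0.430827 + 0.453604 + 0.500000 = 1.3844

1.3844 bits


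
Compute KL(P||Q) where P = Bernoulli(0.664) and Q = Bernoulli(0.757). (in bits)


KL = p*log2(p/q) + (1-p)*log2((1-p)/(1-q)) = 0.664*log2(0.664/0.757) + 0.336*log2(0.336/0.243) = 0.0315

0.0315 bits


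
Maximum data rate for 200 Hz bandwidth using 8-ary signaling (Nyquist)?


Rate = 2 * B * log2(M) = 2 * 200 * 3.0 = 1200.0

1200.0 bps


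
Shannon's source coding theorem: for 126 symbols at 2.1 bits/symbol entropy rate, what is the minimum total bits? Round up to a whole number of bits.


Minimum bits >= n * H = 126 * 2.1 = 264.6, rounded up to a whole number of bits = 265

265 bits


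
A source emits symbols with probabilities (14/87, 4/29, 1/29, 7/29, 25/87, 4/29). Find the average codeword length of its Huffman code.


Huffman construction (repeatedly merge the two least-probable nodes; each merge adds 1 bit to every symbol beneath it): 1/29 + 4/29 = 5/29; 4/29 + 14/87 = 26/87; 5/29 + 7/29 = 12/29; 25/87 + 26/87 = 17/29; 12/29 + 17/29 = 1. Resulting codeword lengths (in the order the probabilities were given): (3, 3, 3, 2, 2, 3). L_avg = sum(p_i * l_i) = 14/87*3 + 4/29*3 + 1/29*3 + 7/29*2 + 25/87*2 + 4/29*3 = 215/87 = 2.4713

2.4713 bits


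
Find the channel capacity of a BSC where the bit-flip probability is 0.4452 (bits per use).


H(p) = -p*log2(p) - (1-p)*log2(1-p) = -0.4452*log2(0.4452) - 0.5548*log2(0.5548) = 0.519760 + 0.471558 = 0.9913. C = 1 - H(p) = 1 - 0.9913 = 0.0087

0.0087 bits


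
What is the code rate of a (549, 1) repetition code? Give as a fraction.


Rate = k/n = 1/549

1/549


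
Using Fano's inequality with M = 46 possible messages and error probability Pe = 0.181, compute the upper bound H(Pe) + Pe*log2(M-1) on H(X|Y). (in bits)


H(Pe) = -Pe*log2(Pe) - (1-Pe)*log2(1-Pe) = -0.181*log2(0.181) - 0.819*log2(0.819) = 0.446335 + 0.235925 = 0.6823. Pe*log2(M-1) = 0.181*log2(45) = 0.994025. Bound = H(Pe) + Pe*log2(M-1) = 0.446335 + 0.235925 + 0.994025 = 1.6763

1.6763 bits


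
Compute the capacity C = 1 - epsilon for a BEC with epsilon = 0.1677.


C = 1 - epsilon = 1 - 0.1677 = 0.8323

0.8323 bits


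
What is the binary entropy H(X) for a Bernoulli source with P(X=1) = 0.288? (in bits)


H = -p*log2(p) - (1-p)*log2(1-p). -0.288*log2(0.288) = 0.517207; -0.712*log2(0.712) = 0.348916. H = 0.517207 + 0.348916 = 0.8661

0.8661 bits


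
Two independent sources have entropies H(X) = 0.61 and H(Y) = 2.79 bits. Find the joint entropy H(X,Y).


For independent variables, H(X,Y) = H(X) + H(Y) = 0.61 + 2.79 = 3.4

3.4 bits


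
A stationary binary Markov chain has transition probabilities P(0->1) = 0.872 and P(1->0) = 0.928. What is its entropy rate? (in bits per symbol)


Stationary distribution: pi_0 = p10/(p01+p10) = 0.5156, pi_1 = 0.4844. Entropy rate H' = pi_0*H(p01) + pi_1*H(p10) = 0.5156*0.5519 + 0.4844*0.3733 = 0.4654

0.4654 bits/symbol


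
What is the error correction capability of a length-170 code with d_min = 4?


Correction capability = floor((d-1)/2) = floor((4-1)/2) = 1

1 errors


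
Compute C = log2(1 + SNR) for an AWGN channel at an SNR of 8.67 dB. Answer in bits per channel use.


SNR_linear = 10^(8.67/10) = 7.3621; C = log2(1 + SNR_linear) = log2(1 + 7.3621) = 3.0639

3.0639 bits/channel use


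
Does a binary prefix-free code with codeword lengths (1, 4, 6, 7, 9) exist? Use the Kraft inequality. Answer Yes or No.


Kraft sum = sum(2^(-l_i)) = 0.5879, need <= 1. Result: satisfied (a binary prefix-free code with these lengths exists)

Yes


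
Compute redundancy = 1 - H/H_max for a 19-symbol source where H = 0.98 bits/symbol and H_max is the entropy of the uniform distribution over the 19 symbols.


H_max = log2(K) = log2(19) = 4.2479 bits/symbol. Redundancy = 1 - H/H_max = 1 - 0.98/4.2479 = 1 - 0.2307 = 0.7693

0.7693


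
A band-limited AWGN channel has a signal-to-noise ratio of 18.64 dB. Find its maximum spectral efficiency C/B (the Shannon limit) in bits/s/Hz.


SNR_linear = 10^(18.64/10) = 73.1139; C/B = log2(1 + SNR_linear) = log2(1 + 73.1139) = 6.2117

6.2117 bits/s/Hz


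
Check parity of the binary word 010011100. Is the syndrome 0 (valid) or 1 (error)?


Syndrome = XOR of all bits = 0 XOR 1 XOR 0 XOR 0 XOR 1 XOR 1 XOR 1 XOR 0 XOR 0 = 0

0


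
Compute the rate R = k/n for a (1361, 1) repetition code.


Rate = k/n = 1/1361

1/1361


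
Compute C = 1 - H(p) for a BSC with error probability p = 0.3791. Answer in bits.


H(p) = -p*log2(p) - (1-p)*log2(1-p) = -0.3791*log2(0.3791) - 0.6209*log2(0.6209) = 0.530493 + 0.426910 = 0.9574. C = 1 - H(p) = 1 - 0.9574 = 0.0426

0.0426 bits


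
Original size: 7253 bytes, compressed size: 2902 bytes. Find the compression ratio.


Ratio = original / compressed = 7253 / 2902 = 2.4993

2.4993


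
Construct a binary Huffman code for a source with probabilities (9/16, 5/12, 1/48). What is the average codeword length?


Huffman construction (repeatedly merge the two least-probable nodes; each merge adds 1 bit to every symbol beneath it): 1/48 + 5/12 = 7/16; 7/16 + 9/16 = 1. Resulting codeword lengths (in the order the probabilities were given): (1, 2, 2). L_avg = sum(p_i * l_i) = 9/16*1 + 5/12*2 + 1/48*2 = 23/16 = 1.4375

1.4375 bits


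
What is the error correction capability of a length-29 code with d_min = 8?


Correction capability = floor((d-1)/2) = floor((8-1)/2) = 3

3 errors


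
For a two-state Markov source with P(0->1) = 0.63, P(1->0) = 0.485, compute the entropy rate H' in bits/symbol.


Stationary distribution: pi_0 = p10/(p01+p10) = 0.435, pi_1 = 0.565. Entropy rate H' = pi_0*H(p01) + pi_1*H(p10) = 0.435*0.9507 + 0.565*0.9994 = 0.9782

0.9782 bits/symbol


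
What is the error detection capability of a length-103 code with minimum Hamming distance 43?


Detection capability = d_min - 1 = 43 - 1 = 42

42 errors


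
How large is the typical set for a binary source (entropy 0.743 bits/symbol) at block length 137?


log2|A_typical| = nH = 137 * 0.743 = 101.791, so |A_typical| ~ 2^101.791 = 4.387e+30

4.387e+30


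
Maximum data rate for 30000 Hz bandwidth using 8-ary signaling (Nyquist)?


Rate = 2 * B * log2(M) = 2 * 30000 * 3.0 = 180000.0

180000.0 bps


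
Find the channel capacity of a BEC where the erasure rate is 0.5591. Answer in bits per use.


C = 1 - epsilon = 1 - 0.5591 = 0.4409

0.4409 bits


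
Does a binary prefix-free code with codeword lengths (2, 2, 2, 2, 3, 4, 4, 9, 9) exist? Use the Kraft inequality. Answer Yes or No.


Kraft sum = sum(2^(-l_i)) = 1.2539, need <= 1. Result: violated (a binary prefix-free code with these lengths cannot exist)

No


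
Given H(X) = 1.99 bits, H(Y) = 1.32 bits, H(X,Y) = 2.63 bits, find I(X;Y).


I(X;Y) = H(X) + H(Y) - H(X,Y) = 1.99 + 1.32 - 2.63 = 0.68

0.68 bits


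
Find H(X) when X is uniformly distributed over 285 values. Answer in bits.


H = log2(n) = log2(285) = 8.1548

8.1548 bits


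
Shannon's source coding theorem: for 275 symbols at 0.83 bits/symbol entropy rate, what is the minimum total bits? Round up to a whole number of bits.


Minimum bits >= n * H = 275 * 0.83 = 228.25, rounded up to a whole number of bits = 229

229 bits


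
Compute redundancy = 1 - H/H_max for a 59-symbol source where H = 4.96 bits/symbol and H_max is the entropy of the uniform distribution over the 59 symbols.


H_max = log2(K) = log2(59) = 5.8826 bits/symbol. Redundancy = 1 - H/H_max = 1 - 4.96/5.8826 = 1 - 0.8432 = 0.1568

0.1568


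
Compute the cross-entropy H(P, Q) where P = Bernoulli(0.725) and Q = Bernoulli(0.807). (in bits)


H(P,Q) = -p*log2(q) - (1-p)*log2(1-q). -0.725*log2(0.807) = 0.224286; -0.275*log2(0.193) = 0.652665. H(P,Q) = 0.224286 + 0.652665 = 0.877

0.877 bits


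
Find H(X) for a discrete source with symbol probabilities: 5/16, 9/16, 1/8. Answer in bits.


H = -sum(p_i * log2(p_i)). Terms: -(5/16)*log2(5/16) = 0.524397; -(9/16)*log2(9/16) = 0.466917; -(1/8)*log2(1/8) = 0.375000. H = 0.524397 + 0.466917 + 0.375000 = 1.3663

1.3663 bits


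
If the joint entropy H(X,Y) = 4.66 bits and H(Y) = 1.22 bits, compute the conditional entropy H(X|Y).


H(X|Y) = H(X,Y) - H(Y) = 4.66 - 1.22 = 3.44

3.44 bits


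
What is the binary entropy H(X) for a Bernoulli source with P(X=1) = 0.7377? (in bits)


H = -p*log2(p) - (1-p)*log2(1-p). -0.7377*log2(0.7377) = 0.323772; -0.2623*log2(0.2623) = 0.506425. H = 0.323772 + 0.506425 = 0.8302

0.8302 bits


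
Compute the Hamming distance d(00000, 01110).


Count differing positions: . ^ ^ ^ . = 3 differences

3


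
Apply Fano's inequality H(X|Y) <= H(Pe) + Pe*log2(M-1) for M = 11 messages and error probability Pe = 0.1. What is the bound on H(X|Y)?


H(Pe) = -Pe*log2(Pe) - (1-Pe)*log2(1-Pe) = -0.1*log2(0.1) - 0.9*log2(0.9) = 0.332193 + 0.136803 = 0.469. Pe*log2(M-1) = 0.1*log2(10) = 0.332193. Bound = H(Pe) + Pe*log2(M-1) = 0.332193 + 0.136803 + 0.332193 = 0.8012

0.8012 bits


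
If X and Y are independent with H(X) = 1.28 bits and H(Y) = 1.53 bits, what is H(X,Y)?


For independent variables, H(X,Y) = H(X) + H(Y) = 1.28 + 1.53 = 2.81

2.81 bits


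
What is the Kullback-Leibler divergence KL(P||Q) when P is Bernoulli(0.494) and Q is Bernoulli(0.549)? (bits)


KL = p*log2(p/q) + (1-p)*log2((1-p)/(1-q)) = 0.494*log2(0.494/0.549) + 0.506*log2(0.506/0.451) = 0.0088

0.0088 bits


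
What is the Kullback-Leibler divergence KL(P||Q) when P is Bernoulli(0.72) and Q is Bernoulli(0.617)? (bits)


KL = p*log2(p/q) + (1-p)*log2((1-p)/(1-q)) = 0.72*log2(0.72/0.617) + 0.28*log2(0.28/0.383) = 0.0338

0.0338 bits


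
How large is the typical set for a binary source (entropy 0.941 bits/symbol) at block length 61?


log2|A_typical| = nH = 61 * 0.941 = 57.401, so |A_typical| ~ 2^57.401 = 1.903e+17

1.903e+17


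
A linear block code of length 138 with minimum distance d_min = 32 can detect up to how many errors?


Detection capability = d_min - 1 = 32 - 1 = 31

31 errors


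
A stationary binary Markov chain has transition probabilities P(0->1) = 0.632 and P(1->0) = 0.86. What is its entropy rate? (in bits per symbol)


Stationary distribution: pi_0 = p10/(p01+p10) = 0.5764, pi_1 = 0.4236. Entropy rate H' = pi_0*H(p01) + pi_1*H(p10) = 0.5764*0.9491 + 0.4236*0.5842 = 0.7946

0.7946 bits/symbol


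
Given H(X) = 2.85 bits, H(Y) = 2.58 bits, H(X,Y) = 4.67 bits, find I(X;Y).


I(X;Y) = H(X) + H(Y) - H(X,Y) = 2.85 + 2.58 - 4.67 = 0.76

0.76 bits


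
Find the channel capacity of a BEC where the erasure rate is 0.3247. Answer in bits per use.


C = 1 - epsilon = 1 - 0.3247 = 0.6753

0.6753 bits


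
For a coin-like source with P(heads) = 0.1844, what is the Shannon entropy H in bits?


H = -p*log2(p) - (1-p)*log2(1-p). -0.1844*log2(0.1844) = 0.449768; -0.8156*log2(0.8156) = 0.239840. H = 0.449768 + 0.239840 = 0.6896

0.6896 bits


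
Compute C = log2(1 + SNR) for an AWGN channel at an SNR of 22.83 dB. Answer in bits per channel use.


SNR_linear = 10^(22.83/10) = 191.8669; C = log2(1 + SNR_linear) = log2(1 + 191.8669) = 7.5915

7.5915 bits/channel use


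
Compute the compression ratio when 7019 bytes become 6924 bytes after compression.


Ratio = original / compressed = 7019 / 6924 = 1.0137

1.0137


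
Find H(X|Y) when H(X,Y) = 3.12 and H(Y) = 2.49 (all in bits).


H(X|Y) = H(X,Y) - H(Y) = 3.12 - 2.49 = 0.63

0.63 bits


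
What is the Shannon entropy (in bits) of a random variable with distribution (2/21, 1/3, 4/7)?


H = -sum(p_i * log2(p_i)). Terms: -(2/21)*log2(2/21) = 0.323078; -(1/3)*log2(1/3) = 0.528321; -(4/7)*log2(4/7) = 0.461346. H = 0.323078 + 0.528321 + 0.461346 = 1.3127

1.3127 bits


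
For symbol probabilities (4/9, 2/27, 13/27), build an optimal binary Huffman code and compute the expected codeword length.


Huffman construction (repeatedly merge the two least-probable nodes; each merge adds 1 bit to every symbol beneath it): 2/27 + 4/9 = 14/27; 13/27 + 14/27 = 1. Resulting codeword lengths (in the order the probabilities were given): (2, 2, 1). L_avg = sum(p_i * l_i) = 4/9*2 + 2/27*2 + 13/27*1 = 41/27 = 1.5185

1.5185 bits


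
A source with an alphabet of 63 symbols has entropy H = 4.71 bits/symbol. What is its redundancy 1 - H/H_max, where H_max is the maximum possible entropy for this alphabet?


H_max = log2(K) = log2(63) = 5.9773 bits/symbol. Redundancy = 1 - H/H_max = 1 - 4.71/5.9773 = 1 - 0.788 = 0.212

0.212


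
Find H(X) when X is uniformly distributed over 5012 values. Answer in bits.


H = log2(n) = log2(5012) = 12.2912

12.2912 bits


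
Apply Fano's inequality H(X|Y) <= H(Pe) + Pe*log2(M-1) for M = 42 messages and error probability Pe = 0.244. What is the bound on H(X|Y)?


H(Pe) = -Pe*log2(Pe) - (1-Pe)*log2(1-Pe) = -0.244*log2(0.244) - 0.756*log2(0.756) = 0.496551 + 0.305078 = 0.8016. Pe*log2(M-1) = 0.244*log2(41) = 1.307243. Bound = H(Pe) + Pe*log2(M-1) = 0.496551 + 0.305078 + 1.307243 = 2.1089

2.1089 bits


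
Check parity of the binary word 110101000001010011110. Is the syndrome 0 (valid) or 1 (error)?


Syndrome = XOR of all bits = 1 XOR 1 XOR 0 XOR 1 XOR 0 XOR 1 XOR 0 XOR 0 XOR 0 XOR 0 XOR 0 XOR 1 XOR 0 XOR 1 XOR 0 XOR 0 XOR 1 XOR 1 XOR 1 XOR 1 XOR 0 = 0

0


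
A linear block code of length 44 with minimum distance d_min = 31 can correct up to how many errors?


Correction capability = floor((d-1)/2) = floor((31-1)/2) = 15

15 errors


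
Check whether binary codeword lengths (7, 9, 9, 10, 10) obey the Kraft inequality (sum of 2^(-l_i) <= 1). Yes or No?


Kraft sum = sum(2^(-l_i)) = 0.0137, need <= 1. Result: satisfied (a binary prefix-free code with these lengths exists)

Yes


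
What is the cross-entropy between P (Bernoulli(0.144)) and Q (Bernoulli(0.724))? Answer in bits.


H(P,Q) = -p*log2(q) - (1-p)*log2(1-q). -0.144*log2(0.724) = 0.067095; -0.856*log2(0.276) = 1.589814. H(P,Q) = 0.067095 + 1.589814 = 1.6569

1.6569 bits


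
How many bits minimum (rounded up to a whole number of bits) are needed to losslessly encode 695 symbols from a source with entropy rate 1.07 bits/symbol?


Minimum bits >= n * H = 695 * 1.07 = 743.65, rounded up to a whole number of bits = 744

744 bits


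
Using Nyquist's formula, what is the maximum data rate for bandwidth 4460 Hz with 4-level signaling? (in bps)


Rate = 2 * B * log2(M) = 2 * 4460 * 2.0 = 17840.0

17840.0 bps


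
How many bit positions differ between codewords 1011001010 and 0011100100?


Count differing positions: ^ . . . ^ . ^ ^ ^ . = 5 differences

5


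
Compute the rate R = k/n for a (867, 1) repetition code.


Rate = k/n = 1/867

1/867


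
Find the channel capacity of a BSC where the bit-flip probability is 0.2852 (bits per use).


H(p) = -p*log2(p) - (1-p)*log2(1-p) = -0.2852*log2(0.2852) - 0.7148*log2(0.7148) = 0.516199 + 0.346241 = 0.8624. C = 1 - H(p) = 1 - 0.8624 = 0.1376

0.1376 bits


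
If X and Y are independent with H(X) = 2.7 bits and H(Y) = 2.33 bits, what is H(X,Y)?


For independent variables, H(X,Y) = H(X) + H(Y) = 2.7 + 2.33 = 5.03

5.03 bits


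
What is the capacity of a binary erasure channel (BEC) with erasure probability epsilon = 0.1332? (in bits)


C = 1 - epsilon = 1 - 0.1332 = 0.8668

0.8668 bits


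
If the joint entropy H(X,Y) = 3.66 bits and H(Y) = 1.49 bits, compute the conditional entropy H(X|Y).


H(X|Y) = H(X,Y) - H(Y) = 3.66 - 1.49 = 2.17

2.17 bits


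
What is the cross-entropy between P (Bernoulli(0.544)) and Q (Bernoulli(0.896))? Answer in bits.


H(P,Q) = -p*log2(q) - (1-p)*log2(1-q). -0.544*log2(0.896) = 0.086186; -0.456*log2(0.104) = 1.488997. H(P,Q) = 0.086186 + 1.488997 = 1.5752

1.5752 bits


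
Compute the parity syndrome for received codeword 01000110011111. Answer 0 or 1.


Syndrome = XOR of all bits = 0 XOR 1 XOR 0 XOR 0 XOR 0 XOR 1 XOR 1 XOR 0 XOR 0 XOR 1 XOR 1 XOR 1 XOR 1 XOR 1 = 0

0


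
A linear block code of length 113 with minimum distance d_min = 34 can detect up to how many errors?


Detection capability = d_min - 1 = 34 - 1 = 33

33 errors


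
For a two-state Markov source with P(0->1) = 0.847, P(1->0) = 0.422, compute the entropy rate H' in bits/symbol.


Stationary distribution: pi_0 = p10/(p01+p10) = 0.3325, pi_1 = 0.6675. Entropy rate H' = pi_0*H(p01) + pi_1*H(p10) = 0.3325*0.6173 + 0.6675*0.9824 = 0.861

0.861 bits/symbol


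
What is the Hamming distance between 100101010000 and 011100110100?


Count differing positions: ^ ^ ^ . . ^ ^ . . ^ . . = 6 differences

6


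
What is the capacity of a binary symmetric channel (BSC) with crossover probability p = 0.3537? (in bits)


H(p) = -p*log2(p) - (1-p)*log2(1-p) = -0.3537*log2(0.3537) - 0.6463*log2(0.6463) = 0.530338 + 0.406991 = 0.9373. C = 1 - H(p) = 1 - 0.9373 = 0.0627

0.0627 bits


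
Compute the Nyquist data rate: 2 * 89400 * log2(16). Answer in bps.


Rate = 2 * B * log2(M) = 2 * 89400 * 4.0 = 715200.0

715200.0 bps


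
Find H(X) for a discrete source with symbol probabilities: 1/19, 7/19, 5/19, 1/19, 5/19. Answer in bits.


H = -sum(p_i * log2(p_i)). Terms: -(1/19)*log2(1/19) = 0.223575; -(7/19)*log2(7/19) = 0.530737; -(5/19)*log2(5/19) = 0.506842; -(1/19)*log2(1/19) = 0.223575; -(5/19)*log2(5/19) = 0.506842. H = 0.223575 + 0.530737 + 0.506842 + 0.223575 + 0.506842 = 1.9916

1.9916 bits


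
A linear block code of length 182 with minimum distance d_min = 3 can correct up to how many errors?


Correction capability = floor((d-1)/2) = floor((3-1)/2) = 1

1 errors


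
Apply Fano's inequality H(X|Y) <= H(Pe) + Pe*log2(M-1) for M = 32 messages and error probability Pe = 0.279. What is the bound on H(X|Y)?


H(Pe) = -Pe*log2(Pe) - (1-Pe)*log2(1-Pe) = -0.279*log2(0.279) - 0.721*log2(0.721) = 0.513824 + 0.340261 = 0.8541. Pe*log2(M-1) = 0.279*log2(31) = 1.382221. Bound = H(Pe) + Pe*log2(M-1) = 0.513824 + 0.340261 + 1.382221 = 2.2363

2.2363 bits


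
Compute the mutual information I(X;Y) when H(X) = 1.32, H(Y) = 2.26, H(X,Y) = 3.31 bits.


I(X;Y) = H(X) + H(Y) - H(X,Y) = 1.32 + 2.26 - 3.31 = 0.27

0.27 bits


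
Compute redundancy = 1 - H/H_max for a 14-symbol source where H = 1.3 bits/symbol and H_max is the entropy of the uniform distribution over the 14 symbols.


H_max = log2(K) = log2(14) = 3.8074 bits/symbol. Redundancy = 1 - H/H_max = 1 - 1.3/3.8074 = 1 - 0.3414 = 0.6586

0.6586


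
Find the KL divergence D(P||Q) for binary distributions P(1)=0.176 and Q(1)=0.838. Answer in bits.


KL = p*log2(p/q) + (1-p)*log2((1-p)/(1-q)) = 0.176*log2(0.176/0.838) + 0.824*log2(0.824/0.162) = 1.5374

1.5374 bits


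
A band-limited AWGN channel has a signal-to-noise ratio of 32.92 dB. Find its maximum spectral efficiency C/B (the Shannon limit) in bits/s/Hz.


SNR_linear = 10^(32.92/10) = 1958.8447; C/B = log2(1 + SNR_linear) = log2(1 + 1958.8447) = 10.9365

10.9365 bits/s/Hz


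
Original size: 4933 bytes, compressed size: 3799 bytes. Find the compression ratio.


Ratio = original / compressed = 4933 / 3799 = 1.2985

1.2985


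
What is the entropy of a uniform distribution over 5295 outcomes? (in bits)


H = log2(n) = log2(5295) = 12.3704

12.3704 bits


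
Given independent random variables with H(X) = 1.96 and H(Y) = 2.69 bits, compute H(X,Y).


For independent variables, H(X,Y) = H(X) + H(Y) = 1.96 + 2.69 = 4.65

4.65 bits


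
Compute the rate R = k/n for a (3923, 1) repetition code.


Rate = k/n = 1/3923

1/3923


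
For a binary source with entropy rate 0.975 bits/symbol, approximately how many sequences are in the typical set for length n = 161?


log2|A_typical| = nH = 161 * 0.975 = 156.975, so |A_typical| ~ 2^156.975 = 1.795e+47

1.795e+47


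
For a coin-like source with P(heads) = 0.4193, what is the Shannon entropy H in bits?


H = -p*log2(p) - (1-p)*log2(1-p). -0.4193*log2(0.4193) = 0.525779; -0.5807*log2(0.5807) = 0.455347. H = 0.525779 + 0.455347 = 0.9811

0.9811 bits


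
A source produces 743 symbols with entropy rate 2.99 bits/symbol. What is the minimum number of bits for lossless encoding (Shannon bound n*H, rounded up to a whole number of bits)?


Minimum bits >= n * H = 743 * 2.99 = 2221.57, rounded up to a whole number of bits = 2222

2222 bits


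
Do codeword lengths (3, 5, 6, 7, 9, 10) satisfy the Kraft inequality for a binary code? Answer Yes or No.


Kraft sum = sum(2^(-l_i)) = 0.1826, need <= 1. Result: satisfied (a binary prefix-free code with these lengths exists)

Yes


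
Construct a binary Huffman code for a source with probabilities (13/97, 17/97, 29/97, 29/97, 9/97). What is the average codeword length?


Huffman construction (repeatedly merge the two least-probable nodes; each merge adds 1 bit to every symbol beneath it): 9/97 + 13/97 = 22/97; 17/97 + 22/97 = 39/97; 29/97 + 29/97 = 58/97; 39/97 + 58/97 = 1. Resulting codeword lengths (in the order the probabilities were given): (3, 2, 2, 2, 3). L_avg = sum(p_i * l_i) = 13/97*3 + 17/97*2 + 29/97*2 + 29/97*2 + 9/97*3 = 216/97 = 2.2268

2.2268 bits


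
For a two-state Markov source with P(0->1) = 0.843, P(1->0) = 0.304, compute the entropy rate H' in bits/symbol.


Stationary distribution: pi_0 = p10/(p01+p10) = 0.265, pi_1 = 0.735. Entropy rate H' = pi_0*H(p01) + pi_1*H(p10) = 0.265*0.6271 + 0.735*0.8861 = 0.8175

0.8175 bits/symbol


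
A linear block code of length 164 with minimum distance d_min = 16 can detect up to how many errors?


Detection capability = d_min - 1 = 16 - 1 = 15

15 errors


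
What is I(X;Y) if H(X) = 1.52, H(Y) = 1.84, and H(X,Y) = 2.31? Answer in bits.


I(X;Y) = H(X) + H(Y) - H(X,Y) = 1.52 + 1.84 - 2.31 = 1.05

1.05 bits


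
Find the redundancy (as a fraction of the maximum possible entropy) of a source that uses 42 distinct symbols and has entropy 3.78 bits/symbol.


H_max = log2(K) = log2(42) = 5.3923 bits/symbol. Redundancy = 1 - H/H_max = 1 - 3.78/5.3923 = 1 - 0.701 = 0.299

0.299


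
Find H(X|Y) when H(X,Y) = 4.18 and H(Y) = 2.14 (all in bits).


H(X|Y) = H(X,Y) - H(Y) = 4.18 - 2.14 = 2.04

2.04 bits


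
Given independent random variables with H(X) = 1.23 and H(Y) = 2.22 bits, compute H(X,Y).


For independent variables, H(X,Y) = H(X) + H(Y) = 1.23 + 2.22 = 3.45

3.45 bits


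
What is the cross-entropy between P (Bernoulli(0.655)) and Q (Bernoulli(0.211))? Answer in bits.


H(P,Q) = -p*log2(q) - (1-p)*log2(1-q). -0.655*log2(0.211) = 1.470269; -0.345*log2(0.789) = 0.117956. H(P,Q) = 1.470269 + 0.117956 = 1.5882

1.5882 bits


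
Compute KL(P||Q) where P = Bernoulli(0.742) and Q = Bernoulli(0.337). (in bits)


KL = p*log2(p/q) + (1-p)*log2((1-p)/(1-q)) = 0.742*log2(0.742/0.337) + 0.258*log2(0.258/0.663) = 0.4936

0.4936 bits


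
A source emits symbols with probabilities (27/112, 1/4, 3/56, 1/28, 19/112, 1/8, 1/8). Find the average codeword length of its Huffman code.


Huffman construction (repeatedly merge the two least-probable nodes; each merge adds 1 bit to every symbol beneath it): 1/28 + 3/56 = 5/56; 5/56 + 1/8 = 3/14; 1/8 + 19/112 = 33/112; 3/14 + 27/112 = 51/112; 1/4 + 33/112 = 61/112; 51/112 + 61/112 = 1. Resulting codeword lengths (in the order the probabilities were given): (2, 2, 4, 4, 3, 3, 3). L_avg = sum(p_i * l_i) = 27/112*2 + 1/4*2 + 3/56*4 + 1/28*4 + 19/112*3 + 1/8*3 + 1/8*3 = 291/112 = 2.5982

2.5982 bits


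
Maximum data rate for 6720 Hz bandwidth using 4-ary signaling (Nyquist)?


Rate = 2 * B * log2(M) = 2 * 6720 * 2.0 = 26880.0

26880.0 bps


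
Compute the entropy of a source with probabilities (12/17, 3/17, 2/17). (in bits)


H = -sum(p_i * log2(p_i)). Terms: -(12/17)*log2(12/17) = 0.354706; -(3/17)*log2(3/17) = 0.441618; -(2/17)*log2(2/17) = 0.363231. H = 0.354706 + 0.441618 + 0.363231 = 1.1596

1.1596 bits


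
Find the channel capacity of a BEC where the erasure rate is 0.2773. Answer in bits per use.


C = 1 - epsilon = 1 - 0.2773 = 0.7227

0.7227 bits


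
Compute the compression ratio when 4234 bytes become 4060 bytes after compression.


Ratio = original / compressed = 4234 / 4060 = 1.0429

1.0429


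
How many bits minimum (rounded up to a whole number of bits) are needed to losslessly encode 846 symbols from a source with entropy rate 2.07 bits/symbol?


Minimum bits >= n * H = 846 * 2.07 = 1751.22, rounded up to a whole number of bits = 1752

1752 bits


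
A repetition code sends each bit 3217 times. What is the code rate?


Rate = k/n = 1/3217

1/3217


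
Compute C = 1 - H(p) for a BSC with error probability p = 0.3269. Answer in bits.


H(p) = -p*log2(p) - (1-p)*log2(1-p) = -0.3269*log2(0.3269) - 0.6731*log2(0.6731) = 0.527315 + 0.384412 = 0.9117. C = 1 - H(p) = 1 - 0.9117 = 0.0883

0.0883 bits


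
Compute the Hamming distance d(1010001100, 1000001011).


Count differing positions: . . ^ . . . . ^ ^ ^ = 4 differences

4


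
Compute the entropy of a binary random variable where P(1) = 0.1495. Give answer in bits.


H = -p*log2(p) - (1-p)*log2(1-p). -0.1495*log2(0.1495) = 0.409897; -0.8505*log2(0.8505) = 0.198691. H = 0.409897 + 0.198691 = 0.6086

0.6086 bits


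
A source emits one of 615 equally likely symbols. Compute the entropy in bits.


H = log2(n) = log2(615) = 9.2644

9.2644 bits


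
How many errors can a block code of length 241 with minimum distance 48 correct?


Correction capability = floor((d-1)/2) = floor((48-1)/2) = 23

23 errors


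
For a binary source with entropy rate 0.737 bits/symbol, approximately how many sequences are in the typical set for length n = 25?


log2|A_typical| = nH = 25 * 0.737 = 18.425, so |A_typical| ~ 2^18.425 = 3.519e+05

3.519e+05


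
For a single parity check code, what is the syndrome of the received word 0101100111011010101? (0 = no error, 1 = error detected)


Syndrome = XOR of all bits = 0 XOR 1 XOR 0 XOR 1 XOR 1 XOR 0 XOR 0 XOR 1 XOR 1 XOR 1 XOR 0 XOR 1 XOR 1 XOR 0 XOR 1 XOR 0 XOR 1 XOR 0 XOR 1 = 1

1


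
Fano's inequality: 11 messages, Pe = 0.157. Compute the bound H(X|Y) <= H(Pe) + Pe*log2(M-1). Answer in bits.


H(Pe) = -Pe*log2(Pe) - (1-Pe)*log2(1-Pe) = -0.157*log2(0.157) - 0.843*log2(0.843) = 0.419373 + 0.207711 = 0.6271. Pe*log2(M-1) = 0.157*log2(10) = 0.521543. Bound = H(Pe) + Pe*log2(M-1) = 0.419373 + 0.207711 + 0.521543 = 1.1486

1.1486 bits


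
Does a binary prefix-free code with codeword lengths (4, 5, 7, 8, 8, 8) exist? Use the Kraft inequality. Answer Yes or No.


Kraft sum = sum(2^(-l_i)) = 0.1133, need <= 1. Result: satisfied (a binary prefix-free code with these lengths exists)

Yes


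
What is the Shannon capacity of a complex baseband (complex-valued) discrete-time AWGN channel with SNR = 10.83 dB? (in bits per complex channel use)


SNR_linear = 10^(10.83/10) = 12.106; C = log2(1 + SNR_linear) = log2(1 + 12.106) = 3.7122

3.7122 bits/channel use


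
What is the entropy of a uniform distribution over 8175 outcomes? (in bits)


H = log2(n) = log2(8175) = 12.997

12.997 bits


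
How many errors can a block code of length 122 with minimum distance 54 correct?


Correction capability = floor((d-1)/2) = floor((54-1)/2) = 26

26 errors


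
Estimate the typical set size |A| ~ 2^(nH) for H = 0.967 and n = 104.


log2|A_typical| = nH = 104 * 0.967 = 100.568, so |A_typical| ~ 2^100.568 = 1.879e+30

1.879e+30


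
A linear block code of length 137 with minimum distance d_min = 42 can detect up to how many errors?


Detection capability = d_min - 1 = 42 - 1 = 41

41 errors


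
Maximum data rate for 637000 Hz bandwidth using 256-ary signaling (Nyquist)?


Rate = 2 * B * log2(M) = 2 * 637000 * 8.0 = 10192000.0

10192000.0 bps


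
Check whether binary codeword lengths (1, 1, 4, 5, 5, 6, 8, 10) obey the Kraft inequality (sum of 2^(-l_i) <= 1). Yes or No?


Kraft sum = sum(2^(-l_i)) = 1.1455, need <= 1. Result: violated (a binary prefix-free code with these lengths cannot exist)

No


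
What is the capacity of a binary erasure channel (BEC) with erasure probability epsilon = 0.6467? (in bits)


C = 1 - epsilon = 1 - 0.6467 = 0.3533

0.3533 bits


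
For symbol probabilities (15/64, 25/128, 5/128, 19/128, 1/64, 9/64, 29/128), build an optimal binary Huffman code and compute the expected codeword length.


Huffman construction (repeatedly merge the two least-probable nodes; each merge adds 1 bit to every symbol beneath it): 1/64 + 5/128 = 7/128; 7/128 + 9/64 = 25/128; 19/128 + 25/128 = 11/32; 25/128 + 29/128 = 27/64; 15/64 + 11/32 = 37/64; 27/64 + 37/64 = 1. Resulting codeword lengths (in the order the probabilities were given): (2, 3, 4, 3, 4, 3, 2). L_avg = sum(p_i * l_i) = 15/64*2 + 25/128*3 + 5/128*4 + 19/128*3 + 1/64*4 + 9/64*3 + 29/128*2 = 83/32 = 2.5938

2.5938 bits


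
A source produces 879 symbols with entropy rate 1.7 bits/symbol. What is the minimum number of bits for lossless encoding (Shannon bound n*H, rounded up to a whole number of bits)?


Minimum bits >= n * H = 879 * 1.7 = 1494.3, rounded up to a whole number of bits = 1495

1495 bits


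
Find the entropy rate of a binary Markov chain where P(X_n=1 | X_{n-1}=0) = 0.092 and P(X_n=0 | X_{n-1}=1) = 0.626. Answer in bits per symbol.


Stationary distribution: pi_0 = p10/(p01+p10) = 0.8719, pi_1 = 0.1281. Entropy rate H' = pi_0*H(p01) + pi_1*H(p10) = 0.8719*0.4431 + 0.1281*0.9537 = 0.5085

0.5085 bits/symbol


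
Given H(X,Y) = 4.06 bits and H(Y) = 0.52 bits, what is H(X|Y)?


H(X|Y) = H(X,Y) - H(Y) = 4.06 - 0.52 = 3.54

3.54 bits


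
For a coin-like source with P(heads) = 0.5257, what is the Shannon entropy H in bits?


H = -p*log2(p) - (1-p)*log2(1-p). -0.5257*log2(0.5257) = 0.487686; -0.4743*log2(0.4743) = 0.510408. H = 0.487686 + 0.510408 = 0.9981

0.9981 bits


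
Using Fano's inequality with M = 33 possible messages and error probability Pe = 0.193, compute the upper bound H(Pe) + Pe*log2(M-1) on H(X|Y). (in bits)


H(Pe) = -Pe*log2(Pe) - (1-Pe)*log2(1-Pe) = -0.193*log2(0.193) - 0.807*log2(0.807) = 0.458052 + 0.249653 = 0.7077. Pe*log2(M-1) = 0.193*log2(32) = 0.965000. Bound = H(Pe) + Pe*log2(M-1) = 0.458052 + 0.249653 + 0.965000 = 1.6727

1.6727 bits


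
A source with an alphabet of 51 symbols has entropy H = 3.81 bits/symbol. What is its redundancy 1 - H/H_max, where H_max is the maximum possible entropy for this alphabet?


H_max = log2(K) = log2(51) = 5.6724 bits/symbol. Redundancy = 1 - H/H_max = 1 - 3.81/5.6724 = 1 - 0.6717 = 0.3283

0.3283


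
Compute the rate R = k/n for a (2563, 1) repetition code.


Rate = k/n = 1/2563

1/2563


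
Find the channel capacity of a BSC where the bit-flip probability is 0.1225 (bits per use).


H(p) = -p*log2(p) - (1-p)*log2(1-p) = -0.1225*log2(0.1225) - 0.8775*log2(0.8775) = 0.371070 + 0.165434 = 0.5365. C = 1 - H(p) = 1 - 0.5365 = 0.4635

0.4635 bits


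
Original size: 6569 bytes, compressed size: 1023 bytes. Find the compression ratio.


Ratio = original / compressed = 6569 / 1023 = 6.4213

6.4213


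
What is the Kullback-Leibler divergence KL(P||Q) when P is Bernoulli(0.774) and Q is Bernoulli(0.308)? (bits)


KL = p*log2(p/q) + (1-p)*log2((1-p)/(1-q)) = 0.774*log2(0.774/0.308) + 0.226*log2(0.226/0.692) = 0.6641

0.6641 bits


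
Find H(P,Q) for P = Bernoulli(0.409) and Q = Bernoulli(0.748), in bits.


H(P,Q) = -p*log2(q) - (1-p)*log2(1-q). -0.409*log2(0.748) = 0.171326; -0.591*log2(0.252) = 1.175206. H(P,Q) = 0.171326 + 1.175206 = 1.3465

1.3465 bits


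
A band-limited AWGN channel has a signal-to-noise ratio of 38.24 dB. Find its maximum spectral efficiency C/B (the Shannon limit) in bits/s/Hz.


SNR_linear = 10^(38.24/10) = 6668.0677; C/B = log2(1 + SNR_linear) = log2(1 + 6668.0677) = 12.7033

12.7033 bits/s/Hz


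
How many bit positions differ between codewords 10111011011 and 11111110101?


Count differing positions: . ^ . . . ^ . ^ ^ ^ . = 5 differences

5


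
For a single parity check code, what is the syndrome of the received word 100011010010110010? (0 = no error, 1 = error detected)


Syndrome = XOR of all bits = 1 XOR 0 XOR 0 XOR 0 XOR 1 XOR 1 XOR 0 XOR 1 XOR 0 XOR 0 XOR 1 XOR 0 XOR 1 XOR 1 XOR 0 XOR 0 XOR 1 XOR 0 = 0

0


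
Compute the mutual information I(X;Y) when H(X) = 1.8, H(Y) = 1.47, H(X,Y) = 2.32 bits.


I(X;Y) = H(X) + H(Y) - H(X,Y) = 1.8 + 1.47 - 2.32 = 0.95

0.95 bits


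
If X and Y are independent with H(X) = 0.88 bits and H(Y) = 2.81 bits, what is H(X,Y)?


For independent variables, H(X,Y) = H(X) + H(Y) = 0.88 + 2.81 = 3.69

3.69 bits


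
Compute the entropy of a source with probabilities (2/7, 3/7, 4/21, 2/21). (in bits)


H = -sum(p_i * log2(p_i)). Terms: -(2/7)*log2(2/7) = 0.516387; -(3/7)*log2(3/7) = 0.523882; -(4/21)*log2(4/21) = 0.455680; -(2/21)*log2(2/21) = 0.323078. H = 0.516387 + 0.523882 + 0.455680 + 0.323078 = 1.819

1.819 bits


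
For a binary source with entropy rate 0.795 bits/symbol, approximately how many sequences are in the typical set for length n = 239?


log2|A_typical| = nH = 239 * 0.795 = 190.005, so |A_typical| ~ 2^190.005 = 1.575e+57

1.575e+57


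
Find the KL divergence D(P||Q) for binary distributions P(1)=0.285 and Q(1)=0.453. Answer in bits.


KL = p*log2(p/q) + (1-p)*log2((1-p)/(1-q)) = 0.285*log2(0.285/0.453) + 0.715*log2(0.715/0.547) = 0.0857

0.0857 bits


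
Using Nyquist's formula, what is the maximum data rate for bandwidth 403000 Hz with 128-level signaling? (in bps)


Rate = 2 * B * log2(M) = 2 * 403000 * 7.0 = 5642000.0

5642000.0 bps


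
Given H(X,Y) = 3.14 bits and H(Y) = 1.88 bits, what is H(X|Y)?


H(X|Y) = H(X,Y) - H(Y) = 3.14 - 1.88 = 1.26

1.26 bits


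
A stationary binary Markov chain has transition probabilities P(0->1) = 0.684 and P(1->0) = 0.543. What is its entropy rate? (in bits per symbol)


Stationary distribution: pi_0 = p10/(p01+p10) = 0.4425, pi_1 = 0.5575. Entropy rate H' = pi_0*H(p01) + pi_1*H(p10) = 0.4425*0.9 + 0.5575*0.9947 = 0.9528

0.9528 bits/symbol


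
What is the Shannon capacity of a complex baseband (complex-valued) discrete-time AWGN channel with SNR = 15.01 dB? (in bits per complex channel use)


SNR_linear = 10^(15.01/10) = 31.6957; C = log2(1 + SNR_linear) = log2(1 + 31.6957) = 5.031

5.031 bits/channel use


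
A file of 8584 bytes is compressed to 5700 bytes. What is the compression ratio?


Ratio = original / compressed = 8584 / 5700 = 1.506

1.506


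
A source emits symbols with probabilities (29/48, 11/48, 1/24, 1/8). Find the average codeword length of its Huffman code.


Huffman construction (repeatedly merge the two least-probable nodes; each merge adds 1 bit to every symbol beneath it): 1/24 + 1/8 = 1/6; 1/6 + 11/48 = 19/48; 19/48 + 29/48 = 1. Resulting codeword lengths (in the order the probabilities were given): (1, 2, 3, 3). L_avg = sum(p_i * l_i) = 29/48*1 + 11/48*2 + 1/24*3 + 1/8*3 = 25/16 = 1.5625

1.5625 bits


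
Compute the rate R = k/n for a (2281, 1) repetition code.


Rate = k/n = 1/2281

1/2281


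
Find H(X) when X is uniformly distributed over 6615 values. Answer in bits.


H = log2(n) = log2(6615) = 12.6915

12.6915 bits


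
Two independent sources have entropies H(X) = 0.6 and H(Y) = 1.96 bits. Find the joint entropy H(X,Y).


For independent variables, H(X,Y) = H(X) + H(Y) = 0.6 + 1.96 = 2.56

2.56 bits


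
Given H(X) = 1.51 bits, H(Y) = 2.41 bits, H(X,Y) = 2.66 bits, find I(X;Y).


I(X;Y) = H(X) + H(Y) - H(X,Y) = 1.51 + 2.41 - 2.66 = 1.26

1.26 bits


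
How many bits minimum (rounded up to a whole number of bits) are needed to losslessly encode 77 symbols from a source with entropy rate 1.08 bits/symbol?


Minimum bits >= n * H = 77 * 1.08 = 83.16, rounded up to a whole number of bits = 84

84 bits


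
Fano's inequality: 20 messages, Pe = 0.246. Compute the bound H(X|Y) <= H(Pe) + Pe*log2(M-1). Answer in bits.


H(Pe) = -Pe*log2(Pe) - (1-Pe)*log2(1-Pe) = -0.246*log2(0.246) - 0.754*log2(0.754) = 0.497724 + 0.307152 = 0.8049. Pe*log2(M-1) = 0.246*log2(19) = 1.044990. Bound = H(Pe) + Pe*log2(M-1) = 0.497724 + 0.307152 + 1.044990 = 1.8499

1.8499 bits


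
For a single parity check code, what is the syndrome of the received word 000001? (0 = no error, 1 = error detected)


Syndrome = XOR of all bits = 0 XOR 0 XOR 0 XOR 0 XOR 0 XOR 1 = 1

1


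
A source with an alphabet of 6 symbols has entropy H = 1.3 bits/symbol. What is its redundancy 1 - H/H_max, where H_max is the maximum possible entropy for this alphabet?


H_max = log2(K) = log2(6) = 2.585 bits/symbol. Redundancy = 1 - H/H_max = 1 - 1.3/2.585 = 1 - 0.5029 = 0.4971

0.4971


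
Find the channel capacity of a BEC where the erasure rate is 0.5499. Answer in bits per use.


C = 1 - epsilon = 1 - 0.5499 = 0.4501

0.4501 bits


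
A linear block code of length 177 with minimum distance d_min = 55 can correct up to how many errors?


Correction capability = floor((d-1)/2) = floor((55-1)/2) = 27

27 errors


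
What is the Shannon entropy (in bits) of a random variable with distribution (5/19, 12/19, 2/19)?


H = -sum(p_i * log2(p_i)). Terms: -(5/19)*log2(5/19) = 0.506842; -(12/19)*log2(12/19) = 0.418715; -(2/19)*log2(2/19) = 0.341887. H = 0.506842 + 0.418715 + 0.341887 = 1.2674

1.2674 bits


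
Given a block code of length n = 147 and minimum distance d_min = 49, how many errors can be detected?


Detection capability = d_min - 1 = 49 - 1 = 48

48 errors


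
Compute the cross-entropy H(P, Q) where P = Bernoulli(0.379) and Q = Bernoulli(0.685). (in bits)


H(P,Q) = -p*log2(q) - (1-p)*log2(1-q). -0.379*log2(0.685) = 0.206867; -0.621*log2(0.315) = 1.034944. H(P,Q) = 0.206867 + 1.034944 = 1.2418

1.2418 bits
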